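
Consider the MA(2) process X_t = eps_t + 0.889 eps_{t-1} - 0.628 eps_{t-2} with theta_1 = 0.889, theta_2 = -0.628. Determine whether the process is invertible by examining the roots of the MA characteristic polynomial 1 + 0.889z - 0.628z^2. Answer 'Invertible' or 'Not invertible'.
\text{Not invertible}

The MA(q) characteristic polynomial is P(z) = 1 + 0.889z - 0.628z^2.
Invertibility requires all roots to lie outside the unit circle, i.e. |z| > 1 for every root.
Set 1 + (0.889) z + (-0.628) z^2 = 0, i.e. a z^2 + b z + c = 0 with a = -0.628, b = 0.889, c = 1.
Discriminant D = b^2 - 4ac = (0.889)^2 - 4*(-0.628)*1 = 0.790321 - (-2.512) = 3.302321.
D >= 0, so the roots are real: z = (-b +/- sqrt(D)) / (2a) = (-0.889 +/- 1.817229) / (-1.256).
  z_1 = (-0.889 + 1.817229) / (-1.256) = -0.739,   |z_1| = 0.739.
  z_2 = (-0.889 - 1.817229) / (-1.256) = 2.1546,   |z_2| = 2.1546.
Moduli of all roots: 0.7390, 2.1546.
All moduli strictly greater than 1? No.
Verdict: Not invertible.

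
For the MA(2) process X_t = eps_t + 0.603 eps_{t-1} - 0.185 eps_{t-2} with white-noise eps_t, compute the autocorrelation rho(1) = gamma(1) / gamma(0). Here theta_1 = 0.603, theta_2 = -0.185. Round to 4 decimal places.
\rho(1) = 0.3516

For an MA(q) process with theta_0 = 1, the autocovariance is
  gamma(k) = sigma^2 * sum_{i=0..q-k} theta_i * theta_{i+k},
and rho(k) = gamma(k) / gamma(0). Sigma^2 cancels.
  numerator   = (1)*(0.603) + (0.603)*(-0.185) = 0.491445.
  denominator = (1)^2 + (0.603)^2 + (-0.185)^2 = 1.397834.
  rho(1) = 0.491445 / 1.397834 = 0.3516.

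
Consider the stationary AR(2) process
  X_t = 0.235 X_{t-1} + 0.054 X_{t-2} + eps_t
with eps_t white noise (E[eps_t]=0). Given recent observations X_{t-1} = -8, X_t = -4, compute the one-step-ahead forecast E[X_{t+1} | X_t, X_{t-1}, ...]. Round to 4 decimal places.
E[X_{t+1} \mid \mathcal F_t] = -1.3720

For an AR(p) model X_t = c + sum_i phi_i X_{t-i} + eps_t, the
one-step-ahead conditional mean is
  E[X_{t+1} | X_t, ...] = c + sum_i phi_i X_{t+1-i}.
Substitute known values:
  E[X_{t+1} | ...] = (0.235) * (-4) + (0.054) * (-8)
                   = -1.3720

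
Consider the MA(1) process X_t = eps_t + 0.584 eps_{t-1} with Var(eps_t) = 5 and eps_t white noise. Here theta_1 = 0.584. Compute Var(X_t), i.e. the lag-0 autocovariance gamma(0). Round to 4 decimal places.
\gamma(0) = 6.7053

For an MA(q) process X_t = eps_t + sum_i theta_i eps_{t-i} with
Var(eps_t) = sigma^2, the variance is
  gamma(0) = sigma^2 * (1 + sum_i theta_i^2).
  sum_i theta_i^2 = (0.584)^2 = 0.341056.
  gamma(0) = 5 * (1 + 0.341056) = 5 * 1.341056 = 6.70528, which rounds to 6.7053.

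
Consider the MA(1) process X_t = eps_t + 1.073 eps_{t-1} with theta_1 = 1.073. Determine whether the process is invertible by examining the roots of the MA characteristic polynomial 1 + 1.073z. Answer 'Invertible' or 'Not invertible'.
\text{Not invertible}

The MA(q) characteristic polynomial is P(z) = 1 + 1.073z.
Invertibility requires all roots to lie outside the unit circle, i.e. |z| > 1 for every root.
This is linear in z: 1 + (1.073) z = 0  =>  z = -1/(1.073) = -0.931966,  |z| = 0.931966.
Moduli of all roots: 0.9320.
All moduli strictly greater than 1? No.
Verdict: Not invertible.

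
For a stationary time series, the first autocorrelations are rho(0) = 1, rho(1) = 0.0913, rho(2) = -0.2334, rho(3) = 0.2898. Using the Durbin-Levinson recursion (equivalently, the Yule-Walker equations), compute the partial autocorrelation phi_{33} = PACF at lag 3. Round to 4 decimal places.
\phi_{33} = 0.3630

The PACF at lag k is phi_{kk}, the last component of the solution
to the Yule-Walker system G_k phi = r_k where
  (G_k)_{ij} = rho(|i - j|), (r_k)_i = rho(i), i,j = 1..k.
Equivalently, Durbin-Levinson gives phi_{kk} iteratively:
  phi_{11} = rho(1)
  phi_{kk} = [rho(k) - sum_{j=1..k-1} phi_{k-1,j} rho(k-j)]
            / [1 - sum_{j=1..k-1} phi_{k-1,j} rho(j)],
  phi_{k,j} = phi_{k-1,j} - phi_{kk} phi_{k-1,k-j},  j = 1..k-1.
Step k = 1:
  phi_11 = rho(1) = 0.0913.
Step k = 2:
  phi_22 = [rho(2) - phi_11 rho(1)] / [1 - phi_11 rho(1)] = [-0.2334 - (0.0913)(0.0913)] / [1 - (0.0913)(0.0913)]
         = -0.24173569 / 0.99166431 = -0.243768.
  Update: phi_21 = phi_11 - phi_22 phi_11 = 0.0913 - (-0.243768)(0.0913) = 0.113556.
Step k = 3:
  phi_33 = [rho(3) - phi_21 rho(2) - phi_22 rho(1)] / [1 - phi_21 rho(1) - phi_22 rho(2)]
    numerator   = 0.2898 - (0.113556)(-0.2334) - (-0.243768)(0.0913) = 0.33855995
    denominator = 1 - (0.113556)(0.0913) - (-0.243768)(-0.2334) = 0.93273697
  phi_33 = 0.33855995 / 0.93273697 = 0.363.
Therefore phi_{33} = 0.3630.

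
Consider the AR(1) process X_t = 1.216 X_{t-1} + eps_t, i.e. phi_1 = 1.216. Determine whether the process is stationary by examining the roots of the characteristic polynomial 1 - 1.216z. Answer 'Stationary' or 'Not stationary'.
\text{Not stationary}

The AR(p) characteristic polynomial is P(z) = 1 - 1.216z.
Stationarity requires all roots to lie outside the unit circle, i.e. |z| > 1 for every root.
This is linear in z: 1 + (-1.216) z = 0  =>  z = -1/(-1.216) = 0.822368,  |z| = 0.822368.
Moduli of all roots: 0.8224.
All moduli strictly greater than 1? No.
Verdict: Not stationary.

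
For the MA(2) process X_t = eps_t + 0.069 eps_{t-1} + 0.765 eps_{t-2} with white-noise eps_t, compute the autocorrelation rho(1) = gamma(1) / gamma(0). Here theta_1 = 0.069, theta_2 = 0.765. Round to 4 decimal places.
\rho(1) = 0.0766

For an MA(q) process with theta_0 = 1, the autocovariance is
  gamma(k) = sigma^2 * sum_{i=0..q-k} theta_i * theta_{i+k},
and rho(k) = gamma(k) / gamma(0). Sigma^2 cancels.
  numerator   = (1)*(0.069) + (0.069)*(0.765) = 0.121785.
  denominator = (1)^2 + (0.069)^2 + (0.765)^2 = 1.589986.
  rho(1) = 0.121785 / 1.589986 = 0.0766.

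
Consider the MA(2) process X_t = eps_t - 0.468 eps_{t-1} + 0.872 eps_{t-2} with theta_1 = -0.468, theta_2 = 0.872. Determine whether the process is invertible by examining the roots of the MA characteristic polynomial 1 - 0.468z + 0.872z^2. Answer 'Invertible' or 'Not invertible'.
\text{Invertible}

The MA(q) characteristic polynomial is P(z) = 1 - 0.468z + 0.872z^2.
Invertibility requires all roots to lie outside the unit circle, i.e. |z| > 1 for every root.
Set 1 + (-0.468) z + (0.872) z^2 = 0, i.e. a z^2 + b z + c = 0 with a = 0.872, b = -0.468, c = 1.
Discriminant D = b^2 - 4ac = (-0.468)^2 - 4*(0.872)*1 = 0.219024 - (3.488) = -3.268976.
D < 0, so the roots are the complex-conjugate pair z = (-b +/- i sqrt(-D)) / (2a) = 0.2683 +/- 1.0367i.
For a conjugate pair |z|^2 = z * conj(z) = (product of roots) = c/a = 1/(0.872) = 1.146789, so |z| = sqrt(1.146789) = 1.0709 for both roots.
Moduli of all roots: 1.0709, 1.0709.
All moduli strictly greater than 1? Yes.
Verdict: Invertible.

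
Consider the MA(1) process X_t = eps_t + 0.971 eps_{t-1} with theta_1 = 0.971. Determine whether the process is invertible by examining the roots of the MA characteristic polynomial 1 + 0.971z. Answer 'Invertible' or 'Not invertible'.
\text{Invertible}

The MA(q) characteristic polynomial is P(z) = 1 + 0.971z.
Invertibility requires all roots to lie outside the unit circle, i.e. |z| > 1 for every root.
This is linear in z: 1 + (0.971) z = 0  =>  z = -1/(0.971) = -1.029866,  |z| = 1.029866.
Moduli of all roots: 1.0299.
All moduli strictly greater than 1? Yes.
Verdict: Invertible.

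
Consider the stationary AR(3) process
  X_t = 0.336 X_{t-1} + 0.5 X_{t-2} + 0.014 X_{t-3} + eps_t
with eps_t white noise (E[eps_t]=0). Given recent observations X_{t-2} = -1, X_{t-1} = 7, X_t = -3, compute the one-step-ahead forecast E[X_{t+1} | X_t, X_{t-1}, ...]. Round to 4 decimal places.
E[X_{t+1} \mid \mathcal F_t] = 2.4780

For an AR(p) model X_t = c + sum_i phi_i X_{t-i} + eps_t, the
one-step-ahead conditional mean is
  E[X_{t+1} | X_t, ...] = c + sum_i phi_i X_{t+1-i}.
Substitute known values:
  E[X_{t+1} | ...] = (0.336) * (-3) + (0.5) * (7) + (0.014) * (-1)
                   = 2.4780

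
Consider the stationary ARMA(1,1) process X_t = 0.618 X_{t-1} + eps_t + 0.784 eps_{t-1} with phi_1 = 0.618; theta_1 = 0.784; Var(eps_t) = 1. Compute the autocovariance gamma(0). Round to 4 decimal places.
\gamma(0) = 4.1802

Multiply the model equation by X_{t-k} and take expectations. With theta_0 = psi_0 = 1 and psi_j the MA(infinity) weights, this gives
  gamma(k) - sum_i phi_i gamma(k-i) = c_k,
  c_k = sigma^2 * sum_{j=k..q} theta_j psi_{j-k}   (c_k = 0 for k > q),
using gamma(-m) = gamma(m).
psi-weights needed (psi_j = theta_j + sum_i phi_i psi_{j-i}):
  psi_1 = theta_1 + phi_1 = 0.784 + (0.618) = 1.402
Right-hand sides:
  c_0 = sigma^2 (1 + theta_1 psi_1) = 1 * (1 + (0.784)(1.402)) = 1 * 2.099168 = 2.099168
  c_1 = sigma^2 theta_1 = 1 * (0.784) = 0.784
  c_2 = 0
Equations for k = 0 and k = 1 (AR order 1):
  gamma(0) = phi_1 gamma(1) + c_0
  gamma(1) = phi_1 gamma(0) + c_1
Substituting the second into the first: gamma(0) (1 - phi_1^2) = c_0 + phi_1 c_1, so
  gamma(0) = (c_0 + phi_1 c_1) / (1 - phi_1^2) = (2.099168 + (0.618)(0.784)) / (1 - (0.618)^2) = 2.58368 / 0.618076 = 4.180198.
Therefore gamma(0) = 4.1802 (to 4 decimal places).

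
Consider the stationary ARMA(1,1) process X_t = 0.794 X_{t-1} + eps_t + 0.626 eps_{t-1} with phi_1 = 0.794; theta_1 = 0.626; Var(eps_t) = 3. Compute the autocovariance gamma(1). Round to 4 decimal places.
\gamma(1) = 17.2566

Multiply the model equation by X_{t-k} and take expectations. With theta_0 = psi_0 = 1 and psi_j the MA(infinity) weights, this gives
  gamma(k) - sum_i phi_i gamma(k-i) = c_k,
  c_k = sigma^2 * sum_{j=k..q} theta_j psi_{j-k}   (c_k = 0 for k > q),
using gamma(-m) = gamma(m).
psi-weights needed (psi_j = theta_j + sum_i phi_i psi_{j-i}):
  psi_1 = theta_1 + phi_1 = 0.626 + (0.794) = 1.42
Right-hand sides:
  c_0 = sigma^2 (1 + theta_1 psi_1) = 3 * (1 + (0.626)(1.42)) = 3 * 1.88892 = 5.66676
  c_1 = sigma^2 theta_1 = 3 * (0.626) = 1.878
  c_2 = 0
Equations for k = 0 and k = 1 (AR order 1):
  gamma(0) = phi_1 gamma(1) + c_0
  gamma(1) = phi_1 gamma(0) + c_1
Substituting the second into the first: gamma(0) (1 - phi_1^2) = c_0 + phi_1 c_1, so
  gamma(0) = (c_0 + phi_1 c_1) / (1 - phi_1^2) = (5.66676 + (0.794)(1.878)) / (1 - (0.794)^2) = 7.157892 / 0.369564 = 19.368477.
  gamma(1) = phi_1 gamma(0) + c_1 = (0.794)(19.368477) + (1.878) = 17.256571.
Therefore gamma(1) = 17.2566 (to 4 decimal places).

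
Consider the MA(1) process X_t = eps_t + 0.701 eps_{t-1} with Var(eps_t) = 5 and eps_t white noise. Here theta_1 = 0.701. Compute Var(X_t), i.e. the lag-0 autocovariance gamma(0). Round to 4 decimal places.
\gamma(0) = 7.4570

For an MA(q) process X_t = eps_t + sum_i theta_i eps_{t-i} with
Var(eps_t) = sigma^2, the variance is
  gamma(0) = sigma^2 * (1 + sum_i theta_i^2).
  sum_i theta_i^2 = (0.701)^2 = 0.491401.
  gamma(0) = 5 * (1 + 0.491401) = 5 * 1.491401 = 7.457005, which rounds to 7.4570.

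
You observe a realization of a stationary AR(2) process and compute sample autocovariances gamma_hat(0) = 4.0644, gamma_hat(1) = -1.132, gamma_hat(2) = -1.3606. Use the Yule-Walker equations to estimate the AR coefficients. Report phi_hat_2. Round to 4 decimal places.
\hat\phi_{2} = -0.4470

The Yule-Walker equations for an AR(p) process read, in matrix form,
  Gamma_p phi = r_p,   with   (Gamma_p)_{ij} = gamma(|i - j|),
                       (r_p)_i = gamma(i),   i,j = 1..p.
Substitute the sample gammas (Toeplitz matrix and right-hand side of size 2):
  Gamma_p = [[4.0644, -1.132], [-1.132, 4.0644]]
  r_p     = [-1.132, -1.3606]
Written out:
  4.0644 phi_1 - 1.132 phi_2 = -1.132
  -1.132 phi_1 + 4.0644 phi_2 = -1.3606
Solve by Cramer's rule:
  det = gamma(0)^2 - gamma(1)^2 = (4.0644)^2 - (-1.132)^2 = 16.51934736 - 1.281424 = 15.23792336
  phi_hat_1 = [gamma(1) gamma(0) - gamma(1) gamma(2)] / det = [(-1.132)(4.0644) - (-1.132)(-1.3606)] / 15.23792336 = -6.1411 / 15.23792336 = -0.403
  phi_hat_2 = [gamma(0) gamma(2) - gamma(1)^2] / det = [(4.0644)(-1.3606) - (-1.132)^2] / 15.23792336 = -6.81144664 / 15.23792336 = -0.447
So phi_hat = [-0.4030, -0.4470].
Therefore phi_hat_2 = -0.4470.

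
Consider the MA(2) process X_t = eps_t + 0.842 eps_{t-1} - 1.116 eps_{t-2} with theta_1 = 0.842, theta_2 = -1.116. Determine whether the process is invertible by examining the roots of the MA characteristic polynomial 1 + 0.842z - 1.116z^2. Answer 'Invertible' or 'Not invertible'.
\text{Not invertible}

The MA(q) characteristic polynomial is P(z) = 1 + 0.842z - 1.116z^2.
Invertibility requires all roots to lie outside the unit circle, i.e. |z| > 1 for every root.
Set 1 + (0.842) z + (-1.116) z^2 = 0, i.e. a z^2 + b z + c = 0 with a = -1.116, b = 0.842, c = 1.
Discriminant D = b^2 - 4ac = (0.842)^2 - 4*(-1.116)*1 = 0.708964 - (-4.464) = 5.172964.
D >= 0, so the roots are real: z = (-b +/- sqrt(D)) / (2a) = (-0.842 +/- 2.274415) / (-2.232).
  z_1 = (-0.842 + 2.274415) / (-2.232) = -0.6418,   |z_1| = 0.6418.
  z_2 = (-0.842 - 2.274415) / (-2.232) = 1.3962,   |z_2| = 1.3962.
Moduli of all roots: 0.6418, 1.3962.
All moduli strictly greater than 1? No.
Verdict: Not invertible.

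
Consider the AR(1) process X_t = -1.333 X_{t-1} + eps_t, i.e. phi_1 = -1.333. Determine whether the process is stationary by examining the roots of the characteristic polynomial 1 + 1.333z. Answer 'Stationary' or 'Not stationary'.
\text{Not stationary}

The AR(p) characteristic polynomial is P(z) = 1 + 1.333z.
Stationarity requires all roots to lie outside the unit circle, i.e. |z| > 1 for every root.
This is linear in z: 1 + (1.333) z = 0  =>  z = -1/(1.333) = -0.750188,  |z| = 0.750188.
Moduli of all roots: 0.7502.
All moduli strictly greater than 1? No.
Verdict: Not stationary.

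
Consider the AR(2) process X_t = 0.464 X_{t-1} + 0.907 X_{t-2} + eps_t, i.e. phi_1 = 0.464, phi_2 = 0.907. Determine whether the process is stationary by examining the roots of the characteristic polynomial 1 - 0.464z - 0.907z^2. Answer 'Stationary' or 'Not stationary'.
\text{Not stationary}

The AR(p) characteristic polynomial is P(z) = 1 - 0.464z - 0.907z^2.
Stationarity requires all roots to lie outside the unit circle, i.e. |z| > 1 for every root.
Set 1 + (-0.464) z + (-0.907) z^2 = 0, i.e. a z^2 + b z + c = 0 with a = -0.907, b = -0.464, c = 1.
Discriminant D = b^2 - 4ac = (-0.464)^2 - 4*(-0.907)*1 = 0.215296 - (-3.628) = 3.843296.
D >= 0, so the roots are real: z = (-b +/- sqrt(D)) / (2a) = (0.464 +/- 1.960433) / (-1.814).
  z_1 = (0.464 + 1.960433) / (-1.814) = -1.3365,   |z_1| = 1.3365.
  z_2 = (0.464 - 1.960433) / (-1.814) = 0.8249,   |z_2| = 0.8249.
Moduli of all roots: 1.3365, 0.8249.
All moduli strictly greater than 1? No.
Verdict: Not stationary.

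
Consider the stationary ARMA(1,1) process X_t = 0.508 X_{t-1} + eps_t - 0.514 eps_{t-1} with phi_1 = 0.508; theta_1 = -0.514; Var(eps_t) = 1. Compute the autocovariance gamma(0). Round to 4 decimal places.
\gamma(0) = 1.0000

Multiply the model equation by X_{t-k} and take expectations. With theta_0 = psi_0 = 1 and psi_j the MA(infinity) weights, this gives
  gamma(k) - sum_i phi_i gamma(k-i) = c_k,
  c_k = sigma^2 * sum_{j=k..q} theta_j psi_{j-k}   (c_k = 0 for k > q),
using gamma(-m) = gamma(m).
psi-weights needed (psi_j = theta_j + sum_i phi_i psi_{j-i}):
  psi_1 = theta_1 + phi_1 = -0.514 + (0.508) = -0.006
Right-hand sides:
  c_0 = sigma^2 (1 + theta_1 psi_1) = 1 * (1 + (-0.514)(-0.006)) = 1 * 1.003084 = 1.003084
  c_1 = sigma^2 theta_1 = 1 * (-0.514) = -0.514
  c_2 = 0
Equations for k = 0 and k = 1 (AR order 1):
  gamma(0) = phi_1 gamma(1) + c_0
  gamma(1) = phi_1 gamma(0) + c_1
Substituting the second into the first: gamma(0) (1 - phi_1^2) = c_0 + phi_1 c_1, so
  gamma(0) = (c_0 + phi_1 c_1) / (1 - phi_1^2) = (1.003084 + (0.508)(-0.514)) / (1 - (0.508)^2) = 0.741972 / 0.741936 = 1.000049.
Therefore gamma(0) = 1.0000 (to 4 decimal places).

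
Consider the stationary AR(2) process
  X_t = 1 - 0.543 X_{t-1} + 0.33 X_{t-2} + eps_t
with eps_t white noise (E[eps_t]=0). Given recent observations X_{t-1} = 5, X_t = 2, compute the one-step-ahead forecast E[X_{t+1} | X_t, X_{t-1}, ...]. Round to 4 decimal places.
E[X_{t+1} \mid \mathcal F_t] = 1.5640

For an AR(p) model X_t = c + sum_i phi_i X_{t-i} + eps_t, the
one-step-ahead conditional mean is
  E[X_{t+1} | X_t, ...] = c + sum_i phi_i X_{t+1-i}.
Substitute known values:
  E[X_{t+1} | ...] = 1 + (-0.543) * (2) + (0.33) * (5)
                   = 1.5640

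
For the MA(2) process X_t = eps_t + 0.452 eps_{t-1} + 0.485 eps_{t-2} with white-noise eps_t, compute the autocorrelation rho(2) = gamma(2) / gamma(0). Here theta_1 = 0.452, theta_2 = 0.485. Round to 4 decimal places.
\rho(2) = 0.3369

For an MA(q) process with theta_0 = 1, the autocovariance is
  gamma(k) = sigma^2 * sum_{i=0..q-k} theta_i * theta_{i+k},
and rho(k) = gamma(k) / gamma(0). Sigma^2 cancels.
  numerator   = (1)*(0.485) = 0.485.
  denominator = (1)^2 + (0.452)^2 + (0.485)^2 = 1.439529.
  rho(2) = 0.485 / 1.439529 = 0.3369.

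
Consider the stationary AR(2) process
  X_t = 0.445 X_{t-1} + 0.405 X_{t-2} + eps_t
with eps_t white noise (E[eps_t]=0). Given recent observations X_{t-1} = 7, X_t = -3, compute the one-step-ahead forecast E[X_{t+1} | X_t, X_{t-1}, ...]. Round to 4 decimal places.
E[X_{t+1} \mid \mathcal F_t] = 1.5000

For an AR(p) model X_t = c + sum_i phi_i X_{t-i} + eps_t, the
one-step-ahead conditional mean is
  E[X_{t+1} | X_t, ...] = c + sum_i phi_i X_{t+1-i}.
Substitute known values:
  E[X_{t+1} | ...] = (0.445) * (-3) + (0.405) * (7)
                   = 1.5000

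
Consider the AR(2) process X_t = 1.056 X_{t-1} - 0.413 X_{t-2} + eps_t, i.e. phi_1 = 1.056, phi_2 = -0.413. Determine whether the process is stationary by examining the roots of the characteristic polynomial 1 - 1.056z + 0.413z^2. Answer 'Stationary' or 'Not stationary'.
\text{Stationary}

The AR(p) characteristic polynomial is P(z) = 1 - 1.056z + 0.413z^2.
Stationarity requires all roots to lie outside the unit circle, i.e. |z| > 1 for every root.
Set 1 + (-1.056) z + (0.413) z^2 = 0, i.e. a z^2 + b z + c = 0 with a = 0.413, b = -1.056, c = 1.
Discriminant D = b^2 - 4ac = (-1.056)^2 - 4*(0.413)*1 = 1.115136 - (1.652) = -0.536864.
D < 0, so the roots are the complex-conjugate pair z = (-b +/- i sqrt(-D)) / (2a) = 1.2785 +/- 0.8871i.
For a conjugate pair |z|^2 = z * conj(z) = (product of roots) = c/a = 1/(0.413) = 2.421308, so |z| = sqrt(2.421308) = 1.5561 for both roots.
Moduli of all roots: 1.5561, 1.5561.
All moduli strictly greater than 1? Yes.
Verdict: Stationary.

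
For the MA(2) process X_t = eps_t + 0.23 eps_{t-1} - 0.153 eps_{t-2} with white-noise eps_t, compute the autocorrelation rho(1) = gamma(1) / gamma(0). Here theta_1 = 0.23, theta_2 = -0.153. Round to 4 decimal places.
\rho(1) = 0.1810

For an MA(q) process with theta_0 = 1, the autocovariance is
  gamma(k) = sigma^2 * sum_{i=0..q-k} theta_i * theta_{i+k},
and rho(k) = gamma(k) / gamma(0). Sigma^2 cancels.
  numerator   = (1)*(0.23) + (0.23)*(-0.153) = 0.19481.
  denominator = (1)^2 + (0.23)^2 + (-0.153)^2 = 1.076309.
  rho(1) = 0.19481 / 1.076309 = 0.1810.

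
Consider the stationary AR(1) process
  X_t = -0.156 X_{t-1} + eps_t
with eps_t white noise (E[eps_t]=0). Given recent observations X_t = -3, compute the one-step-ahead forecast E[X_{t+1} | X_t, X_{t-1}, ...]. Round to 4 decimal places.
E[X_{t+1} \mid \mathcal F_t] = 0.4680

For an AR(p) model X_t = c + sum_i phi_i X_{t-i} + eps_t, the
one-step-ahead conditional mean is
  E[X_{t+1} | X_t, ...] = c + sum_i phi_i X_{t+1-i}.
Substitute known values:
  E[X_{t+1} | ...] = (-0.156) * (-3)
                   = 0.4680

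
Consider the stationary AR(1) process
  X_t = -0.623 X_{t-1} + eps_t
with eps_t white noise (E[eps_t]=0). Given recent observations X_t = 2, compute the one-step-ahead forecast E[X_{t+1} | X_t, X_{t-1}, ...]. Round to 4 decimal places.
E[X_{t+1} \mid \mathcal F_t] = -1.2460

For an AR(p) model X_t = c + sum_i phi_i X_{t-i} + eps_t, the
one-step-ahead conditional mean is
  E[X_{t+1} | X_t, ...] = c + sum_i phi_i X_{t+1-i}.
Substitute known values:
  E[X_{t+1} | ...] = (-0.623) * (2)
                   = -1.2460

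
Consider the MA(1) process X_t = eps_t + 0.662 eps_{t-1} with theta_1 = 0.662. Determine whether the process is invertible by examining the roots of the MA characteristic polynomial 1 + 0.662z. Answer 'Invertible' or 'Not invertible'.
\text{Invertible}

The MA(q) characteristic polynomial is P(z) = 1 + 0.662z.
Invertibility requires all roots to lie outside the unit circle, i.e. |z| > 1 for every root.
This is linear in z: 1 + (0.662) z = 0  =>  z = -1/(0.662) = -1.510574,  |z| = 1.510574.
Moduli of all roots: 1.5106.
All moduli strictly greater than 1? Yes.
Verdict: Invertible.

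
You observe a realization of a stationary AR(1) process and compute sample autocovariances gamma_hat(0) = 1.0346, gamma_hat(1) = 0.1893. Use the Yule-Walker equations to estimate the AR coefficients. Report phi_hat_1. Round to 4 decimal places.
\hat\phi_{1} = 0.1830

The Yule-Walker equations for an AR(p) process read, in matrix form,
  Gamma_p phi = r_p,   with   (Gamma_p)_{ij} = gamma(|i - j|),
                       (r_p)_i = gamma(i),   i,j = 1..p.
Substitute the sample gammas (Toeplitz matrix and right-hand side of size 1):
  Gamma_p = [[1.0346]]
  r_p     = [0.1893]
With p = 1 this is the single equation gamma(0) phi_1 = gamma(1):
  phi_hat_1 = gamma(1) / gamma(0) = 0.1893 / 1.0346 = 0.1830.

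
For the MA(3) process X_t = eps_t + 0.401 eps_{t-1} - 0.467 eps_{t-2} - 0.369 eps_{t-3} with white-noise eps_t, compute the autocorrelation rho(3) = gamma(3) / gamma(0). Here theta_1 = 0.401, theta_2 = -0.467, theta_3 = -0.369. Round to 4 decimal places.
\rho(3) = -0.2436

For an MA(q) process with theta_0 = 1, the autocovariance is
  gamma(k) = sigma^2 * sum_{i=0..q-k} theta_i * theta_{i+k},
and rho(k) = gamma(k) / gamma(0). Sigma^2 cancels.
  numerator   = (1)*(-0.369) = -0.369.
  denominator = (1)^2 + (0.401)^2 + (-0.467)^2 + (-0.369)^2 = 1.515051.
  rho(3) = -0.369 / 1.515051 = -0.2436.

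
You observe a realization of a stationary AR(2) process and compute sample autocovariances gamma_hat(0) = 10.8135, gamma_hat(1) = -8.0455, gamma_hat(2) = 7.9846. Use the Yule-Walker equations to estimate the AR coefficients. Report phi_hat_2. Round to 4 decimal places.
\hat\phi_{2} = 0.4140

The Yule-Walker equations for an AR(p) process read, in matrix form,
  Gamma_p phi = r_p,   with   (Gamma_p)_{ij} = gamma(|i - j|),
                       (r_p)_i = gamma(i),   i,j = 1..p.
Substitute the sample gammas (Toeplitz matrix and right-hand side of size 2):
  Gamma_p = [[10.8135, -8.0455], [-8.0455, 10.8135]]
  r_p     = [-8.0455, 7.9846]
Written out:
  10.8135 phi_1 - 8.0455 phi_2 = -8.0455
  -8.0455 phi_1 + 10.8135 phi_2 = 7.9846
Solve by Cramer's rule:
  det = gamma(0)^2 - gamma(1)^2 = (10.8135)^2 - (-8.0455)^2 = 116.93178225 - 64.73007025 = 52.201712
  phi_hat_1 = [gamma(1) gamma(0) - gamma(1) gamma(2)] / det = [(-8.0455)(10.8135) - (-8.0455)(7.9846)] / 52.201712 = -22.75991495 / 52.201712 = -0.436
  phi_hat_2 = [gamma(0) gamma(2) - gamma(1)^2] / det = [(10.8135)(7.9846) - (-8.0455)^2] / 52.201712 = 21.61140185 / 52.201712 = 0.414
So phi_hat = [-0.4360, 0.4140].
Therefore phi_hat_2 = 0.4140.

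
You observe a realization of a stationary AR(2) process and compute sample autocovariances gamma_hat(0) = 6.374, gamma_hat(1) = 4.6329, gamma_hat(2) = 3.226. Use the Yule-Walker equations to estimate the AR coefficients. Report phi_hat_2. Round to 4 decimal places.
\hat\phi_{2} = -0.0470

The Yule-Walker equations for an AR(p) process read, in matrix form,
  Gamma_p phi = r_p,   with   (Gamma_p)_{ij} = gamma(|i - j|),
                       (r_p)_i = gamma(i),   i,j = 1..p.
Substitute the sample gammas (Toeplitz matrix and right-hand side of size 2):
  Gamma_p = [[6.374, 4.6329], [4.6329, 6.374]]
  r_p     = [4.6329, 3.226]
Written out:
  6.374 phi_1 + 4.6329 phi_2 = 4.6329
  4.6329 phi_1 + 6.374 phi_2 = 3.226
Solve by Cramer's rule:
  det = gamma(0)^2 - gamma(1)^2 = (6.374)^2 - (4.6329)^2 = 40.627876 - 21.46376241 = 19.16411359
  phi_hat_1 = [gamma(1) gamma(0) - gamma(1) gamma(2)] / det = [(4.6329)(6.374) - (4.6329)(3.226)] / 19.16411359 = 14.5843692 / 19.16411359 = 0.761
  phi_hat_2 = [gamma(0) gamma(2) - gamma(1)^2] / det = [(6.374)(3.226) - (4.6329)^2] / 19.16411359 = -0.90123841 / 19.16411359 = -0.047
So phi_hat = [0.7610, -0.0470].
Therefore phi_hat_2 = -0.0470.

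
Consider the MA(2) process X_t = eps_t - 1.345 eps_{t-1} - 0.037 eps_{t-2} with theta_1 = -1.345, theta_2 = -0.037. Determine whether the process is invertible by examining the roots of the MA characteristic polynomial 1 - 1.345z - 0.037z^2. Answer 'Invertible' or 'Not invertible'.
\text{Not invertible}

The MA(q) characteristic polynomial is P(z) = 1 - 1.345z - 0.037z^2.
Invertibility requires all roots to lie outside the unit circle, i.e. |z| > 1 for every root.
Set 1 + (-1.345) z + (-0.037) z^2 = 0, i.e. a z^2 + b z + c = 0 with a = -0.037, b = -1.345, c = 1.
Discriminant D = b^2 - 4ac = (-1.345)^2 - 4*(-0.037)*1 = 1.809025 - (-0.148) = 1.957025.
D >= 0, so the roots are real: z = (-b +/- sqrt(D)) / (2a) = (1.345 +/- 1.398937) / (-0.074).
  z_1 = (1.345 + 1.398937) / (-0.074) = -37.0802,   |z_1| = 37.0802.
  z_2 = (1.345 - 1.398937) / (-0.074) = 0.7289,   |z_2| = 0.7289.
Moduli of all roots: 37.0802, 0.7289.
All moduli strictly greater than 1? No.
Verdict: Not invertible.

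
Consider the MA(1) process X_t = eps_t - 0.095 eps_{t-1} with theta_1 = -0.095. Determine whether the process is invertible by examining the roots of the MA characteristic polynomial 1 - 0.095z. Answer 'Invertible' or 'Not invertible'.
\text{Invertible}

The MA(q) characteristic polynomial is P(z) = 1 - 0.095z.
Invertibility requires all roots to lie outside the unit circle, i.e. |z| > 1 for every root.
This is linear in z: 1 + (-0.095) z = 0  =>  z = -1/(-0.095) = 10.526316,  |z| = 10.526316.
Moduli of all roots: 10.5263.
All moduli strictly greater than 1? Yes.
Verdict: Invertible.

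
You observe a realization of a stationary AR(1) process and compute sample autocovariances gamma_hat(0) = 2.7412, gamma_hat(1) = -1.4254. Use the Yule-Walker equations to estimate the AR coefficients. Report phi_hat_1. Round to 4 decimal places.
\hat\phi_{1} = -0.5200

The Yule-Walker equations for an AR(p) process read, in matrix form,
  Gamma_p phi = r_p,   with   (Gamma_p)_{ij} = gamma(|i - j|),
                       (r_p)_i = gamma(i),   i,j = 1..p.
Substitute the sample gammas (Toeplitz matrix and right-hand side of size 1):
  Gamma_p = [[2.7412]]
  r_p     = [-1.4254]
With p = 1 this is the single equation gamma(0) phi_1 = gamma(1):
  phi_hat_1 = gamma(1) / gamma(0) = -1.4254 / 2.7412 = -0.5200.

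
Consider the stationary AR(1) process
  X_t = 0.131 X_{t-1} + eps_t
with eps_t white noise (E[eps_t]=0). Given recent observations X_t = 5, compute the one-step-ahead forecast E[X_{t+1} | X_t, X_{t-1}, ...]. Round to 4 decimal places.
E[X_{t+1} \mid \mathcal F_t] = 0.6550

For an AR(p) model X_t = c + sum_i phi_i X_{t-i} + eps_t, the
one-step-ahead conditional mean is
  E[X_{t+1} | X_t, ...] = c + sum_i phi_i X_{t+1-i}.
Substitute known values:
  E[X_{t+1} | ...] = (0.131) * (5)
                   = 0.6550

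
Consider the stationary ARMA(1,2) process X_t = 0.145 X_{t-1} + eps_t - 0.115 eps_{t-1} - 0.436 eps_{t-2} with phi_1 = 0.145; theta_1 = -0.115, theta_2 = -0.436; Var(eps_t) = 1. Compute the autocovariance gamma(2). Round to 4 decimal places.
\gamma(2) = -0.4295

Multiply the model equation by X_{t-k} and take expectations. With theta_0 = psi_0 = 1 and psi_j the MA(infinity) weights, this gives
  gamma(k) - sum_i phi_i gamma(k-i) = c_k,
  c_k = sigma^2 * sum_{j=k..q} theta_j psi_{j-k}   (c_k = 0 for k > q),
using gamma(-m) = gamma(m).
psi-weights needed (psi_j = theta_j + sum_i phi_i psi_{j-i}):
  psi_1 = theta_1 + phi_1 = -0.115 + (0.145) = 0.03
  psi_2 = theta_2 + phi_1 psi_1 = -0.436 + (0.145)(0.03) = -0.43165
Right-hand sides:
  c_0 = sigma^2 (1 + theta_1 psi_1 + theta_2 psi_2) = 1 * (1 + (-0.115)(0.03) + (-0.436)(-0.43165)) = 1 * 1.184749 = 1.184749
  c_1 = sigma^2 (theta_1 + theta_2 psi_1) = 1 * (-0.115 + (-0.436)(0.03)) = -0.12808
  c_2 = sigma^2 theta_2 = 1 * (-0.436) = -0.436
Equations for k = 0 and k = 1 (AR order 1):
  gamma(0) = phi_1 gamma(1) + c_0
  gamma(1) = phi_1 gamma(0) + c_1
Substituting the second into the first: gamma(0) (1 - phi_1^2) = c_0 + phi_1 c_1, so
  gamma(0) = (c_0 + phi_1 c_1) / (1 - phi_1^2) = (1.184749 + (0.145)(-0.12808)) / (1 - (0.145)^2) = 1.166178 / 0.978975 = 1.191223.
  gamma(1) = phi_1 gamma(0) + c_1 = (0.145)(1.191223) + (-0.12808) = 0.044647.
For k = 2: gamma(2) = phi_1 gamma(1) + c_2
  = (0.145)(0.044647) + (-0.436) = -0.429526.
Therefore gamma(2) = -0.4295 (to 4 decimal places).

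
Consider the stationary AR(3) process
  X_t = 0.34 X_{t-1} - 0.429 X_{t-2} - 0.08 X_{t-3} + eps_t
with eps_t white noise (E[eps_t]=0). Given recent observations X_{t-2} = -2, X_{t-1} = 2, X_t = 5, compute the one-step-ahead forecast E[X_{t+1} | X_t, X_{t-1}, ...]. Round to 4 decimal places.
E[X_{t+1} \mid \mathcal F_t] = 1.0020

For an AR(p) model X_t = c + sum_i phi_i X_{t-i} + eps_t, the
one-step-ahead conditional mean is
  E[X_{t+1} | X_t, ...] = c + sum_i phi_i X_{t+1-i}.
Substitute known values:
  E[X_{t+1} | ...] = (0.34) * (5) + (-0.429) * (2) + (-0.08) * (-2)
                   = 1.0020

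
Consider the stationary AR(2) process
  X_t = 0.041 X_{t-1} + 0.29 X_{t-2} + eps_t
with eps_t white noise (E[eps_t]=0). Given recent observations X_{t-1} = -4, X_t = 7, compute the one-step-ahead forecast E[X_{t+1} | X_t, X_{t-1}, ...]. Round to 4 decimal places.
E[X_{t+1} \mid \mathcal F_t] = -0.8730

For an AR(p) model X_t = c + sum_i phi_i X_{t-i} + eps_t, the
one-step-ahead conditional mean is
  E[X_{t+1} | X_t, ...] = c + sum_i phi_i X_{t+1-i}.
Substitute known values:
  E[X_{t+1} | ...] = (0.041) * (7) + (0.29) * (-4)
                   = -0.8730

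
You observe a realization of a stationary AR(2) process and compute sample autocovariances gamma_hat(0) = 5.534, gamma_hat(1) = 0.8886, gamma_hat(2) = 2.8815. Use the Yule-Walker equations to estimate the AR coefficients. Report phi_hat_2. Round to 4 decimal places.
\hat\phi_{2} = 0.5080

The Yule-Walker equations for an AR(p) process read, in matrix form,
  Gamma_p phi = r_p,   with   (Gamma_p)_{ij} = gamma(|i - j|),
                       (r_p)_i = gamma(i),   i,j = 1..p.
Substitute the sample gammas (Toeplitz matrix and right-hand side of size 2):
  Gamma_p = [[5.534, 0.8886], [0.8886, 5.534]]
  r_p     = [0.8886, 2.8815]
Written out:
  5.534 phi_1 + 0.8886 phi_2 = 0.8886
  0.8886 phi_1 + 5.534 phi_2 = 2.8815
Solve by Cramer's rule:
  det = gamma(0)^2 - gamma(1)^2 = (5.534)^2 - (0.8886)^2 = 30.625156 - 0.78960996 = 29.83554604
  phi_hat_1 = [gamma(1) gamma(0) - gamma(1) gamma(2)] / det = [(0.8886)(5.534) - (0.8886)(2.8815)] / 29.83554604 = 2.3570115 / 29.83554604 = 0.079
  phi_hat_2 = [gamma(0) gamma(2) - gamma(1)^2] / det = [(5.534)(2.8815) - (0.8886)^2] / 29.83554604 = 15.15661104 / 29.83554604 = 0.508
So phi_hat = [0.0790, 0.5080].
Therefore phi_hat_2 = 0.5080.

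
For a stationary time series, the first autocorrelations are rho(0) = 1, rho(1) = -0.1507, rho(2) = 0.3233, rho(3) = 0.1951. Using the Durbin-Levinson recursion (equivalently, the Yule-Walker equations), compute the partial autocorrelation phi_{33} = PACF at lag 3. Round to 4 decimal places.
\phi_{33} = 0.3110

The PACF at lag k is phi_{kk}, the last component of the solution
to the Yule-Walker system G_k phi = r_k where
  (G_k)_{ij} = rho(|i - j|), (r_k)_i = rho(i), i,j = 1..k.
Equivalently, Durbin-Levinson gives phi_{kk} iteratively:
  phi_{11} = rho(1)
  phi_{kk} = [rho(k) - sum_{j=1..k-1} phi_{k-1,j} rho(k-j)]
            / [1 - sum_{j=1..k-1} phi_{k-1,j} rho(j)],
  phi_{k,j} = phi_{k-1,j} - phi_{kk} phi_{k-1,k-j},  j = 1..k-1.
Step k = 1:
  phi_11 = rho(1) = -0.1507.
Step k = 2:
  phi_22 = [rho(2) - phi_11 rho(1)] / [1 - phi_11 rho(1)] = [0.3233 - (-0.1507)(-0.1507)] / [1 - (-0.1507)(-0.1507)]
         = 0.30058951 / 0.97728951 = 0.307575.
  Update: phi_21 = phi_11 - phi_22 phi_11 = -0.1507 - (0.307575)(-0.1507) = -0.104348.
Step k = 3:
  phi_33 = [rho(3) - phi_21 rho(2) - phi_22 rho(1)] / [1 - phi_21 rho(1) - phi_22 rho(2)]
    numerator   = 0.1951 - (-0.104348)(0.3233) - (0.307575)(-0.1507) = 0.27518737
    denominator = 1 - (-0.104348)(-0.1507) - (0.307575)(0.3233) = 0.88483579
  phi_33 = 0.27518737 / 0.88483579 = 0.311.
Therefore phi_{33} = 0.3110.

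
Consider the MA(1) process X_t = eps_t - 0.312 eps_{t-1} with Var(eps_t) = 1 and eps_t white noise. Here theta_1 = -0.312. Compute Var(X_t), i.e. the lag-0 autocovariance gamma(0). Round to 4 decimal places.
\gamma(0) = 1.0973

For an MA(q) process X_t = eps_t + sum_i theta_i eps_{t-i} with
Var(eps_t) = sigma^2, the variance is
  gamma(0) = sigma^2 * (1 + sum_i theta_i^2).
  sum_i theta_i^2 = (-0.312)^2 = 0.097344.
  gamma(0) = 1 * (1 + 0.097344) = 1 * 1.097344 = 1.097344, which rounds to 1.0973.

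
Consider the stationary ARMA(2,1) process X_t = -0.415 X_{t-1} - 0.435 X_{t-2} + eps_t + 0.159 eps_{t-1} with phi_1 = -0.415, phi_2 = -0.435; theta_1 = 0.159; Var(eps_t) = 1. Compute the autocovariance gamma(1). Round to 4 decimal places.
\gamma(1) = -0.2525

Multiply the model equation by X_{t-k} and take expectations. With theta_0 = psi_0 = 1 and psi_j the MA(infinity) weights, this gives
  gamma(k) - sum_i phi_i gamma(k-i) = c_k,
  c_k = sigma^2 * sum_{j=k..q} theta_j psi_{j-k}   (c_k = 0 for k > q),
using gamma(-m) = gamma(m).
psi-weights needed (psi_j = theta_j + sum_i phi_i psi_{j-i}):
  psi_1 = theta_1 + phi_1 = 0.159 + (-0.415) = -0.256
Right-hand sides:
  c_0 = sigma^2 (1 + theta_1 psi_1) = 1 * (1 + (0.159)(-0.256)) = 1 * 0.959296 = 0.959296
  c_1 = sigma^2 theta_1 = 1 * (0.159) = 0.159
  c_2 = 0
Equations for k = 0, 1, 2 (AR order 2, c_2 = 0):
  (E0) gamma(0) = phi_1 gamma(1) + phi_2 gamma(2) + c_0
  (E1) gamma(1) = phi_1 gamma(0) + phi_2 gamma(1) + c_1
  (E2) gamma(2) = phi_1 gamma(1) + phi_2 gamma(0)
From (E1): gamma(1) = A gamma(0) + B with
  A = phi_1 / (1 - phi_2) = -0.415 / 1.435 = -0.289199,   B = c_1 / (1 - phi_2) = 0.159 / 1.435 = 0.110801.
Insert (E2) into (E0): gamma(0) (1 - phi_2^2) = phi_1 (1 + phi_2) gamma(1) + c_0.
  phi_1 (1 + phi_2) = (-0.415)(0.565) = -0.234475,   1 - phi_2^2 = 0.810775.
Replace gamma(1) by A gamma(0) + B and collect gamma(0):
  gamma(0) [0.810775 - (-0.234475)(-0.289199)] = (-0.234475)(0.110801) + 0.959296
  gamma(0) * 0.742965 = 0.933316
  gamma(0) = 0.933316 / 0.742965 = 1.256204.
  gamma(1) = A gamma(0) + B = (-0.289199)(1.256204) + (0.110801) = -0.252491.
Therefore gamma(1) = -0.2525 (to 4 decimal places).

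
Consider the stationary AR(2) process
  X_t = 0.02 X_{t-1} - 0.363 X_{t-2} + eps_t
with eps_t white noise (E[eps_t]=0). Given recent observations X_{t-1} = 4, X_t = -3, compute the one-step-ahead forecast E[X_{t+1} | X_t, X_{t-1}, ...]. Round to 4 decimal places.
E[X_{t+1} \mid \mathcal F_t] = -1.5120

For an AR(p) model X_t = c + sum_i phi_i X_{t-i} + eps_t, the
one-step-ahead conditional mean is
  E[X_{t+1} | X_t, ...] = c + sum_i phi_i X_{t+1-i}.
Substitute known values:
  E[X_{t+1} | ...] = (0.02) * (-3) + (-0.363) * (4)
                   = -1.5120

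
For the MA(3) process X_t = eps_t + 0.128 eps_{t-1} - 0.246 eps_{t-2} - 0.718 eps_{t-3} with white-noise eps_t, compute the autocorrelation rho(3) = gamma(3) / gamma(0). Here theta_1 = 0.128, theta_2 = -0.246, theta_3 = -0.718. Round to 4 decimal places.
\rho(3) = -0.4509

For an MA(q) process with theta_0 = 1, the autocovariance is
  gamma(k) = sigma^2 * sum_{i=0..q-k} theta_i * theta_{i+k},
and rho(k) = gamma(k) / gamma(0). Sigma^2 cancels.
  numerator   = (1)*(-0.718) = -0.718.
  denominator = (1)^2 + (0.128)^2 + (-0.246)^2 + (-0.718)^2 = 1.592424.
  rho(3) = -0.718 / 1.592424 = -0.4509.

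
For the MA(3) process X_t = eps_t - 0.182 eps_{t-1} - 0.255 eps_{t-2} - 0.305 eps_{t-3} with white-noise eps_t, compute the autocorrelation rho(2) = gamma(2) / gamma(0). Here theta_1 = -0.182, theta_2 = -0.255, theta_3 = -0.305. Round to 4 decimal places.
\rho(2) = -0.1675

For an MA(q) process with theta_0 = 1, the autocovariance is
  gamma(k) = sigma^2 * sum_{i=0..q-k} theta_i * theta_{i+k},
and rho(k) = gamma(k) / gamma(0). Sigma^2 cancels.
  numerator   = (1)*(-0.255) + (-0.182)*(-0.305) = -0.19949.
  denominator = (1)^2 + (-0.182)^2 + (-0.255)^2 + (-0.305)^2 = 1.191174.
  rho(2) = -0.19949 / 1.191174 = -0.1675.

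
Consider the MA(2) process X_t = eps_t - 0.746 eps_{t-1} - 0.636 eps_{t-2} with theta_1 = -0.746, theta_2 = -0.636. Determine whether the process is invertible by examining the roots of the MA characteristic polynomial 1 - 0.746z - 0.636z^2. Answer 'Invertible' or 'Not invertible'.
\text{Not invertible}

The MA(q) characteristic polynomial is P(z) = 1 - 0.746z - 0.636z^2.
Invertibility requires all roots to lie outside the unit circle, i.e. |z| > 1 for every root.
Set 1 + (-0.746) z + (-0.636) z^2 = 0, i.e. a z^2 + b z + c = 0 with a = -0.636, b = -0.746, c = 1.
Discriminant D = b^2 - 4ac = (-0.746)^2 - 4*(-0.636)*1 = 0.556516 - (-2.544) = 3.100516.
D >= 0, so the roots are real: z = (-b +/- sqrt(D)) / (2a) = (0.746 +/- 1.760828) / (-1.272).
  z_1 = (0.746 + 1.760828) / (-1.272) = -1.9708,   |z_1| = 1.9708.
  z_2 = (0.746 - 1.760828) / (-1.272) = 0.7978,   |z_2| = 0.7978.
Moduli of all roots: 1.9708, 0.7978.
All moduli strictly greater than 1? No.
Verdict: Not invertible.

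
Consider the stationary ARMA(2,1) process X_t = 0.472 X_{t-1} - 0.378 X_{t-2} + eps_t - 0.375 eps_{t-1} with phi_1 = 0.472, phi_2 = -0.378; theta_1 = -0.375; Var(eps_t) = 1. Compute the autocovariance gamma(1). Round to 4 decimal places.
\gamma(1) = 0.1280

Multiply the model equation by X_{t-k} and take expectations. With theta_0 = psi_0 = 1 and psi_j the MA(infinity) weights, this gives
  gamma(k) - sum_i phi_i gamma(k-i) = c_k,
  c_k = sigma^2 * sum_{j=k..q} theta_j psi_{j-k}   (c_k = 0 for k > q),
using gamma(-m) = gamma(m).
psi-weights needed (psi_j = theta_j + sum_i phi_i psi_{j-i}):
  psi_1 = theta_1 + phi_1 = -0.375 + (0.472) = 0.097
Right-hand sides:
  c_0 = sigma^2 (1 + theta_1 psi_1) = 1 * (1 + (-0.375)(0.097)) = 1 * 0.963625 = 0.963625
  c_1 = sigma^2 theta_1 = 1 * (-0.375) = -0.375
  c_2 = 0
Equations for k = 0, 1, 2 (AR order 2, c_2 = 0):
  (E0) gamma(0) = phi_1 gamma(1) + phi_2 gamma(2) + c_0
  (E1) gamma(1) = phi_1 gamma(0) + phi_2 gamma(1) + c_1
  (E2) gamma(2) = phi_1 gamma(1) + phi_2 gamma(0)
From (E1): gamma(1) = A gamma(0) + B with
  A = phi_1 / (1 - phi_2) = 0.472 / 1.378 = 0.342525,   B = c_1 / (1 - phi_2) = -0.375 / 1.378 = -0.272134.
Insert (E2) into (E0): gamma(0) (1 - phi_2^2) = phi_1 (1 + phi_2) gamma(1) + c_0.
  phi_1 (1 + phi_2) = (0.472)(0.622) = 0.293584,   1 - phi_2^2 = 0.857116.
Replace gamma(1) by A gamma(0) + B and collect gamma(0):
  gamma(0) [0.857116 - (0.293584)(0.342525)] = (0.293584)(-0.272134) + 0.963625
  gamma(0) * 0.756556 = 0.883731
  gamma(0) = 0.883731 / 0.756556 = 1.168097.
  gamma(1) = A gamma(0) + B = (0.342525)(1.168097) + (-0.272134) = 0.127969.
Therefore gamma(1) = 0.1280 (to 4 decimal places).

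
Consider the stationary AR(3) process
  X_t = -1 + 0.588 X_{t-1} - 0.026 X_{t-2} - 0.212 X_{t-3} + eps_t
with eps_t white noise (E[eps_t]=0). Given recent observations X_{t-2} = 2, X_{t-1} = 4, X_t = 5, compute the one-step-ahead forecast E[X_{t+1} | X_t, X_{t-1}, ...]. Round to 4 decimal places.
E[X_{t+1} \mid \mathcal F_t] = 1.4120

For an AR(p) model X_t = c + sum_i phi_i X_{t-i} + eps_t, the
one-step-ahead conditional mean is
  E[X_{t+1} | X_t, ...] = c + sum_i phi_i X_{t+1-i}.
Substitute known values:
  E[X_{t+1} | ...] = -1 + (0.588) * (5) + (-0.026) * (4) + (-0.212) * (2)
                   = 1.4120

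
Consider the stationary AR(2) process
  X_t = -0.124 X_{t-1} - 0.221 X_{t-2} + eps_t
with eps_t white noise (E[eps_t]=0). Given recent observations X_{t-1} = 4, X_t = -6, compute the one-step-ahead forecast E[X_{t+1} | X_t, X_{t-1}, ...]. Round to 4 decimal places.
E[X_{t+1} \mid \mathcal F_t] = -0.1400

For an AR(p) model X_t = c + sum_i phi_i X_{t-i} + eps_t, the
one-step-ahead conditional mean is
  E[X_{t+1} | X_t, ...] = c + sum_i phi_i X_{t+1-i}.
Substitute known values:
  E[X_{t+1} | ...] = (-0.124) * (-6) + (-0.221) * (4)
                   = -0.1400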